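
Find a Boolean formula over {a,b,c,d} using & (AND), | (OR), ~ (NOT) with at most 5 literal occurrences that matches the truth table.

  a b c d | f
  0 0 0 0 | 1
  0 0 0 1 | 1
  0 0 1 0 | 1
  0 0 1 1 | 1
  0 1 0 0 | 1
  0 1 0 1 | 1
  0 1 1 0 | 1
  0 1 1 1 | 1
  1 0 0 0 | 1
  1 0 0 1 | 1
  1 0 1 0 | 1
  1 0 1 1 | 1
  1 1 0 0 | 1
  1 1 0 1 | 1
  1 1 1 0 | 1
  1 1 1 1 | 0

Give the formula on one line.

(~d | ((b & ~c) | (~a | ~b)))

  ~d = 1010101010101010
  ~c = 1100110011001100
  (b & ~c) = 0000110000001100
  ~a = 1111111100000000
  ~b = 1111000011110000
  (~a | ~b) = 1111111111110000
  ((b & ~c) | (~a | ~b)) = 1111111111111100
  (~d | ((b & ~c) | (~a | ~b))) = 1111111111111110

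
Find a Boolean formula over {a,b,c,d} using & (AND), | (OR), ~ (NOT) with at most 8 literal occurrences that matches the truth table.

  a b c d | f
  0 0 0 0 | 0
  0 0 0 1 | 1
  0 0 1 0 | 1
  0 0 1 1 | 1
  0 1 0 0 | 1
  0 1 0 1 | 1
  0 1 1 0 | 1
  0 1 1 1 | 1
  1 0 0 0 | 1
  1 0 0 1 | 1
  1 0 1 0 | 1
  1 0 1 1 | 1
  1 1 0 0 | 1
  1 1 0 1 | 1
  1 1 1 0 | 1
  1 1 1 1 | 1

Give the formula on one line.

(a | ((d | c) | (d | b)))

  (d | c) = 0111011101110111
  (d | b) = 0101111101011111
  ((d | c) | (d | b)) = 0111111101111111
  (a | ((d | c) | (d | b))) = 0111111111111111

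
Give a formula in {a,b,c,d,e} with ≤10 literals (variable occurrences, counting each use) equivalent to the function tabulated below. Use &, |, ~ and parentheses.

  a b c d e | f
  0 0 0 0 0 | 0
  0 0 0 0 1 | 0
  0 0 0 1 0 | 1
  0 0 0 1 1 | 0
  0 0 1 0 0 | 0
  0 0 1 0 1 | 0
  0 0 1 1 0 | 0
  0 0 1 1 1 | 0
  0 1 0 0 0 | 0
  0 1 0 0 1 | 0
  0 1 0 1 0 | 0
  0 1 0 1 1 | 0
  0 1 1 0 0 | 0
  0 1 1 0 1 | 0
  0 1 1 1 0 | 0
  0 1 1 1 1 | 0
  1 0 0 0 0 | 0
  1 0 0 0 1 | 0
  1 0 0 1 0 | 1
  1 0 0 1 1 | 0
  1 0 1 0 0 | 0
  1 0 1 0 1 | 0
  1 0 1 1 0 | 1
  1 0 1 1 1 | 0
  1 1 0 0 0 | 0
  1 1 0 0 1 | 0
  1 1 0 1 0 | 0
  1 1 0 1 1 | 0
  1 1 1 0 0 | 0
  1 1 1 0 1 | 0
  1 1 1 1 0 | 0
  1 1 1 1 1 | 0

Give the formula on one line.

  (a | d) = 00110011001100111111111111111111
  ~c = 11110000111100001111000011110000
  (a | ~c) = 11110000111100001111111111111111
  ~b = 11111111000000001111111100000000
  ((a | ~c) & ~b) = 11110000000000001111111100000000
  ((a | d) & ((a | ~c) & ~b)) = 00110000000000001111111100000000
  ~d = 11001100110011001100110011001100
  (~b | ~d) = 11111111110011001111111111001100
  ~e = 10101010101010101010101010101010
  ((~b | ~d) & ~e) = 10101010100010001010101010001000
  (d & ((~b | ~d) & ~e)) = 00100010000000000010001000000000
  (((a | d) & ((a | ~c) & ~b)) & (d & ((~b | ~d) & ~e))) = 00100000000000000010001000000000

(((a | d) & ((a | ~c) & ~b)) & (d & ((~b | ~d) & ~e)))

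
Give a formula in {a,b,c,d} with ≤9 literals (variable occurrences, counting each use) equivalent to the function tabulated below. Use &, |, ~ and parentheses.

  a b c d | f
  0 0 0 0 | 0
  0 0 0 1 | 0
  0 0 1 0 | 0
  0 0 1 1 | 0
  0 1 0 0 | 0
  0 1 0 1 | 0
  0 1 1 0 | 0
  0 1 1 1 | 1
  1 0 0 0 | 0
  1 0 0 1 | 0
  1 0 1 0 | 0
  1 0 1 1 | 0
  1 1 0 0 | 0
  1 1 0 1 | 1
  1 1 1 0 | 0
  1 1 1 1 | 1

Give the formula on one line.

  ~b = 1111000011110000
  (a | ~b) = 1111000011111111
  (c | (a | ~b)) = 1111001111111111
  ((c | (a | ~b)) & d) = 0101000101010101
  ~d = 1010101010101010
  (b | ~d) = 1010111110101111
  (((c | (a | ~b)) & d) & (b | ~d)) = 0000000100000101

(((c | (a | ~b)) & d) & (b | ~d))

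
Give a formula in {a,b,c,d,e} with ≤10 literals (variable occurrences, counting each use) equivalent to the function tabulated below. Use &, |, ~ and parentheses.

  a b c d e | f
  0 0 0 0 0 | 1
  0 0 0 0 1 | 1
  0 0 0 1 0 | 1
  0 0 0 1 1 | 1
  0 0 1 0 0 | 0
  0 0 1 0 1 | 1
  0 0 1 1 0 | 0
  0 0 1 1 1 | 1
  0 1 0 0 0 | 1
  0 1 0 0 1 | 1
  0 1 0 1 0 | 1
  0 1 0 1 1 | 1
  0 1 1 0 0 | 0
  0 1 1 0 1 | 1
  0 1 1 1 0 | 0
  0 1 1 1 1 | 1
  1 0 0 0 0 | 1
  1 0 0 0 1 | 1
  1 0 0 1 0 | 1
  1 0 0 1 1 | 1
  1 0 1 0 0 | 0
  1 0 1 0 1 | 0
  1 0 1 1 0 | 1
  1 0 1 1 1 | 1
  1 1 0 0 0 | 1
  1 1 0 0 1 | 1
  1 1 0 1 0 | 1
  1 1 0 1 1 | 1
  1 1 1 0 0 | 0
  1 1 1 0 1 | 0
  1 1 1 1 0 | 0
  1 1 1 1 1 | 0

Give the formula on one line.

  ~b = 11111111000000001111111100000000
  (a | b) = 00000000111111111111111111111111
  (~b & (a | b)) = 00000000000000001111111100000000
  ~a = 11111111111111110000000000000000
  (d | ~a) = 11111111111111110011001100110011
  ((~b & (a | b)) & (d | ~a)) = 00000000000000000011001100000000
  (e & ~a) = 01010101010101010000000000000000
  ~c = 11110000111100001111000011110000
  ((e & ~a) | ~c) = 11110101111101011111000011110000
  (((~b & (a | b)) & (d | ~a)) | ((e & ~a) | ~c)) = 11110101111101011111001111110000

(((~b & (a | b)) & (d | ~a)) | ((e & ~a) | ~c))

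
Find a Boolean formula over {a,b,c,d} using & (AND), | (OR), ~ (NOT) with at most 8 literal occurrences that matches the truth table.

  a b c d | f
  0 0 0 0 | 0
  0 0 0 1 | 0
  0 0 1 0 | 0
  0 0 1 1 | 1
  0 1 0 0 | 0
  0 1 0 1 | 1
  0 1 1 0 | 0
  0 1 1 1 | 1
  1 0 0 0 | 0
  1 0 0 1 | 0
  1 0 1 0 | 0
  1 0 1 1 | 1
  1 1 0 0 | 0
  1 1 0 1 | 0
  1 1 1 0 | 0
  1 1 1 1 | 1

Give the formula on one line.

((c & (~c | d)) | (((c | ~a) & b) & d))

  ~c = 1100110011001100
  (~c | d) = 1101110111011101
  (c & (~c | d)) = 0001000100010001
  ~a = 1111111100000000
  (c | ~a) = 1111111100110011
  ((c | ~a) & b) = 0000111100000011
  (((c | ~a) & b) & d) = 0000010100000001
  ((c & (~c | d)) | (((c | ~a) & b) & d)) = 0001010100010001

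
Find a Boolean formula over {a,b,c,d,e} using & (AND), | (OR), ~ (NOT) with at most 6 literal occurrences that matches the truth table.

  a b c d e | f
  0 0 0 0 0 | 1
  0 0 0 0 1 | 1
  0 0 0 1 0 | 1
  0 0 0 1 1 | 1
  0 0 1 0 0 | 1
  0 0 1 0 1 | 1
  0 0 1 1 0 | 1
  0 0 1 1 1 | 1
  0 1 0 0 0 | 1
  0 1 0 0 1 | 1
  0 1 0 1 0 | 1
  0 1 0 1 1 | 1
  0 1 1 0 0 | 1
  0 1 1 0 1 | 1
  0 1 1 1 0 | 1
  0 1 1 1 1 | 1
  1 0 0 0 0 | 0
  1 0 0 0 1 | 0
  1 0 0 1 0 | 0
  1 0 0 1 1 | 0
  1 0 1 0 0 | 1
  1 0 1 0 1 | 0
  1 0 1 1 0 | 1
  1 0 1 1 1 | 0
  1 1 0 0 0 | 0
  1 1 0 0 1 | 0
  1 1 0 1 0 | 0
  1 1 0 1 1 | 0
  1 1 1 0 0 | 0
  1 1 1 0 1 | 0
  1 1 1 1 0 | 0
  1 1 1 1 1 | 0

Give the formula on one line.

  ~b = 11111111000000001111111100000000
  (~b & a) = 00000000000000001111111100000000
  ~e = 10101010101010101010101010101010
  (~e & c) = 00001010000010100000101000001010
  ((~b & a) & (~e & c)) = 00000000000000000000101000000000
  ~a = 11111111111111110000000000000000
  (((~b & a) & (~e & c)) | ~a) = 11111111111111110000101000000000

(((~b & a) & (~e & c)) | ~a)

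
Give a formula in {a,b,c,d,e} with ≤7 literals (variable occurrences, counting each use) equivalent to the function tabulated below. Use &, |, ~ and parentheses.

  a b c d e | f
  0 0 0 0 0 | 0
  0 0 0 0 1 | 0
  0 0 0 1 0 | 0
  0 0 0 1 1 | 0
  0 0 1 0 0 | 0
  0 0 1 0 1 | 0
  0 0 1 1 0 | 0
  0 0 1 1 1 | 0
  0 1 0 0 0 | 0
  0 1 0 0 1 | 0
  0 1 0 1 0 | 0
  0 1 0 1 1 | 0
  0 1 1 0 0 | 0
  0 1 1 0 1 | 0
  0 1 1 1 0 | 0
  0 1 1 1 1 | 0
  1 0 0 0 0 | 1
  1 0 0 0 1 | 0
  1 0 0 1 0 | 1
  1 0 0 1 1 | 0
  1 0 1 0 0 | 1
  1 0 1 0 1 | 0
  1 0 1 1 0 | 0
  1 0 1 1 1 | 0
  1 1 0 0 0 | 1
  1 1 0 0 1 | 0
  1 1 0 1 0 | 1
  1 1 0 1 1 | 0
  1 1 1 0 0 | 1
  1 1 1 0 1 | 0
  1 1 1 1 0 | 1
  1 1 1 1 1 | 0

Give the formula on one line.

  ~e = 10101010101010101010101010101010
  (~e & a) = 00000000000000001010101010101010
  ~d = 11001100110011001100110011001100
  (~d | b) = 11001100111111111100110011111111
  ~c = 11110000111100001111000011110000
  ((~d | b) | ~c) = 11111100111111111111110011111111
  ((~e & a) & ((~d | b) | ~c)) = 00000000000000001010100010101010

((~e & a) & ((~d | b) | ~c))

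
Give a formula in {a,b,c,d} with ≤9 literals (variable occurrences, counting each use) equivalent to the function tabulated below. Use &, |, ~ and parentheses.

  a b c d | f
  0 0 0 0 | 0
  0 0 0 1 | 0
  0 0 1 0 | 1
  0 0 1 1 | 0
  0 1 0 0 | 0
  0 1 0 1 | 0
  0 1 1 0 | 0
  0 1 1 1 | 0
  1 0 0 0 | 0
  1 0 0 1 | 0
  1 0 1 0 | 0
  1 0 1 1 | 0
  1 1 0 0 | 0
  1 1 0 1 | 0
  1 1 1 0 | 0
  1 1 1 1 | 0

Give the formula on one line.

  (c | d) = 0111011101110111
  ~b = 1111000011110000
  ((c | d) & ~b) = 0111000001110000
  ~a = 1111111100000000
  (((c | d) & ~b) & ~a) = 0111000000000000
  ~d = 1010101010101010
  ~c = 1100110011001100
  (~d | ~c) = 1110111011101110
  (~a & c) = 0011001100000000
  ((~a & c) | a) = 0011001111111111
  ((~d | ~c) & ((~a & c) | a)) = 0010001011101110
  ((((c | d) & ~b) & ~a) & ((~d | ~c) & ((~a & c) | a))) = 0010000000000000

((((c | d) & ~b) & ~a) & ((~d | ~c) & ((~a & c) | a)))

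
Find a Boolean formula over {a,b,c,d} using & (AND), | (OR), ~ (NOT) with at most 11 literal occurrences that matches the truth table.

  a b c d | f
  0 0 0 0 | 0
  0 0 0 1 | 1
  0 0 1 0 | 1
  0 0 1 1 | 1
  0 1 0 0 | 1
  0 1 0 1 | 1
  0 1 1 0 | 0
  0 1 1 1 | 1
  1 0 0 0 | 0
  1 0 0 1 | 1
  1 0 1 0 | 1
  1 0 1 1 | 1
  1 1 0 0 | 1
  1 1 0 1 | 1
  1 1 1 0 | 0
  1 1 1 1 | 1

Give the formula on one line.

((~b & ((d | b) | c)) | ((b & ~c) | (d & c)))

  ~b = 1111000011110000
  (d | b) = 0101111101011111
  ((d | b) | c) = 0111111101111111
  (~b & ((d | b) | c)) = 0111000001110000
  ~c = 1100110011001100
  (b & ~c) = 0000110000001100
  (d & c) = 0001000100010001
  ((b & ~c) | (d & c)) = 0001110100011101
  ((~b & ((d | b) | c)) | ((b & ~c) | (d & c))) = 0111110101111101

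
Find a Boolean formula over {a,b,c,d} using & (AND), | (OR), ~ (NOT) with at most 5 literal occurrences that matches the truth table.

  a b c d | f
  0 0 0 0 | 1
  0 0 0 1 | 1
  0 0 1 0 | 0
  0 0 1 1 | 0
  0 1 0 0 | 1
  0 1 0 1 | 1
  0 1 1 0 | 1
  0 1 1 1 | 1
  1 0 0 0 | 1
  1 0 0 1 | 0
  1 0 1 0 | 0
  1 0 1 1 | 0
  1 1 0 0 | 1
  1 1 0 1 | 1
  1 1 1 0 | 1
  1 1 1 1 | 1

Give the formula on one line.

(b | (~c & ((~a & d) | ~d)))

  ~c = 1100110011001100
  ~a = 1111111100000000
  (~a & d) = 0101010100000000
  ~d = 1010101010101010
  ((~a & d) | ~d) = 1111111110101010
  (~c & ((~a & d) | ~d)) = 1100110010001000
  (b | (~c & ((~a & d) | ~d))) = 1100111110001111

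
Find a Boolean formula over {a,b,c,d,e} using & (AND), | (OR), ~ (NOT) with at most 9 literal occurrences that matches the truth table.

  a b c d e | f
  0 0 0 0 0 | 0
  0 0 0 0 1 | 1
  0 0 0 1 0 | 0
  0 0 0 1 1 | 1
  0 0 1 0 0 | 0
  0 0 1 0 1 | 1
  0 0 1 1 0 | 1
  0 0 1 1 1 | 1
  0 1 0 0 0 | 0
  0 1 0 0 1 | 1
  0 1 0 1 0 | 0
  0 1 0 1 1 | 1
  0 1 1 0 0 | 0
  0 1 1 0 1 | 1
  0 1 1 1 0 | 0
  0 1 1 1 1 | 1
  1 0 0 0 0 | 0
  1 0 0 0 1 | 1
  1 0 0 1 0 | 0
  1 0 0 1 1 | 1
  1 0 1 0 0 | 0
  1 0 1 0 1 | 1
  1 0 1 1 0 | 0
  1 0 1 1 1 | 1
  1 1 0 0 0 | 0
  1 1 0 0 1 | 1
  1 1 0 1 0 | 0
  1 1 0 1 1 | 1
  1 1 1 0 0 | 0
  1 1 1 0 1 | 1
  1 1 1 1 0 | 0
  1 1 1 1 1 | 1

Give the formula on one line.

(((c & d) & ((~a & ~b) | (e & c))) | e)

  (c & d) = 00000011000000110000001100000011
  ~a = 11111111111111110000000000000000
  ~b = 11111111000000001111111100000000
  (~a & ~b) = 11111111000000000000000000000000
  (e & c) = 00000101000001010000010100000101
  ((~a & ~b) | (e & c)) = 11111111000001010000010100000101
  ((c & d) & ((~a & ~b) | (e & c))) = 00000011000000010000000100000001
  (((c & d) & ((~a & ~b) | (e & c))) | e) = 01010111010101010101010101010101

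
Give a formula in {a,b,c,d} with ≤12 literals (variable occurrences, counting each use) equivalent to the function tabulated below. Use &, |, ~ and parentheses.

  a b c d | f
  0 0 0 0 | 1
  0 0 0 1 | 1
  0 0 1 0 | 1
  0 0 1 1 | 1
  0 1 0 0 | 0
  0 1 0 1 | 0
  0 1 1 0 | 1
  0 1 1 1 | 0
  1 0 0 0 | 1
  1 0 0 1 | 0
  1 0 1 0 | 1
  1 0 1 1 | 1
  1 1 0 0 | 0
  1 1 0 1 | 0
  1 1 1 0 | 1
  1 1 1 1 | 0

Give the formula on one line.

  ~b = 1111000011110000
  (~b | c) = 1111001111110011
  ~d = 1010101010101010
  (~b & ~d) = 1010000010100000
  ~a = 1111111100000000
  (c | ~a) = 1111111100110011
  ((~b & ~d) | (c | ~a)) = 1111111110110011
  ((~b | c) & ((~b & ~d) | (c | ~a))) = 1111001110110011
  (b & ~d) = 0000101000001010
  ((b & ~d) | ~b) = 1111101011111010
  (((~b | c) & ((~b & ~d) | (c | ~a))) & ((b & ~d) | ~b)) = 1111001010110010

(((~b | c) & ((~b & ~d) | (c | ~a))) & ((b & ~d) | ~b))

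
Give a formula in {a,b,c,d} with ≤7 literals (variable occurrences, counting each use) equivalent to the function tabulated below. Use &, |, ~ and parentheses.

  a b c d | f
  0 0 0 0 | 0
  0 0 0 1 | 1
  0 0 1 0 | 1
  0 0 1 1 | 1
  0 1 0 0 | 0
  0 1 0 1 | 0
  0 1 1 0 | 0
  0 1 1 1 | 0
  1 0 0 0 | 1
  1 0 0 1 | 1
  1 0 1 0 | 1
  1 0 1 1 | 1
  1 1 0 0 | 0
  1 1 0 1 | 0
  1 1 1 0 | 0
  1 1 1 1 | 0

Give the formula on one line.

(((a | d) | c) & ~b)

  (a | d) = 0101010111111111
  ((a | d) | c) = 0111011111111111
  ~b = 1111000011110000
  (((a | d) | c) & ~b) = 0111000011110000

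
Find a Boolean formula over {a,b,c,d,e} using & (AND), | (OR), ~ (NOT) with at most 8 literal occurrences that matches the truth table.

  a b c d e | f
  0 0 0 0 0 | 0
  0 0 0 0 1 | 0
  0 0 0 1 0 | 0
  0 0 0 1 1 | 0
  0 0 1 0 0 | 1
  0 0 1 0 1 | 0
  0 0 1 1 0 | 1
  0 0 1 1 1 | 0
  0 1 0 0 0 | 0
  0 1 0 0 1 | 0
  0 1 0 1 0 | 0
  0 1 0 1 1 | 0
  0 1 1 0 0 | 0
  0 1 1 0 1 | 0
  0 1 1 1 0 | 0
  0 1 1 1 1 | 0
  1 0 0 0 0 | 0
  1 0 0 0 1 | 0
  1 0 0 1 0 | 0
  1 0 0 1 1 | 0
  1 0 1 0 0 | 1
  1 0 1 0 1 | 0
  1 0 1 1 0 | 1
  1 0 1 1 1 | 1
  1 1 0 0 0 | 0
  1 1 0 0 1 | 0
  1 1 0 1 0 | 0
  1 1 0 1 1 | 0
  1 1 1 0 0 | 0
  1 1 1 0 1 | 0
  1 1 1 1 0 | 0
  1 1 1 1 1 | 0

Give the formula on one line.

  ~b = 11111111000000001111111100000000
  ~e = 10101010101010101010101010101010
  (d & a) = 00000000000000000011001100110011
  (~e | (d & a)) = 10101010101010101011101110111011
  (c & (~e | (d & a))) = 00001010000010100000101100001011
  (~b & (c & (~e | (d & a)))) = 00001010000000000000101100000000

(~b & (c & (~e | (d & a))))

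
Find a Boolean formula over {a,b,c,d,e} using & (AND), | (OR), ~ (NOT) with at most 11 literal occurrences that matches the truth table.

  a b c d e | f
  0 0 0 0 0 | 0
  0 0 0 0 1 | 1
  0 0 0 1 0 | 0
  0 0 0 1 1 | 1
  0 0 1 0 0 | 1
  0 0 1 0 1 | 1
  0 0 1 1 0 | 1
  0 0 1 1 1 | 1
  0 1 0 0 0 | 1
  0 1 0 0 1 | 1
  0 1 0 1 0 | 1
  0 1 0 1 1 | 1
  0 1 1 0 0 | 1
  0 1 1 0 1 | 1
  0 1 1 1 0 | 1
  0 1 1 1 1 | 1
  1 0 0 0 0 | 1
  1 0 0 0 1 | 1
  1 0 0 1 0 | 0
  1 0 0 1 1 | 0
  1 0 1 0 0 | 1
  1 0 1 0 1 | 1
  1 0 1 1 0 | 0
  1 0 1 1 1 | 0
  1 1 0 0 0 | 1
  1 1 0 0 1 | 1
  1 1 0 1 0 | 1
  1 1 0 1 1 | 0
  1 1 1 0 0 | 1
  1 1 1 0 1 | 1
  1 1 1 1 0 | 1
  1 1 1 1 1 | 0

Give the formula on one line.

  ~a = 11111111111111110000000000000000
  ~e = 10101010101010101010101010101010
  (~a | ~e) = 11111111111111111010101010101010
  ~d = 11001100110011001100110011001100
  ((~a | ~e) | ~d) = 11111111111111111110111011101110
  (c & ~a) = 00001111000011110000000000000000
  (e | b) = 01010101111111110101010111111111
  (~d & a) = 00000000000000001100110011001100
  ((e | b) | (~d & a)) = 01010101111111111101110111111111
  ((c & ~a) | ((e | b) | (~d & a))) = 01011111111111111101110111111111
  (((~a | ~e) | ~d) & ((c & ~a) | ((e | b) | (~d & a)))) = 01011111111111111100110011101110

(((~a | ~e) | ~d) & ((c & ~a) | ((e | b) | (~d & a))))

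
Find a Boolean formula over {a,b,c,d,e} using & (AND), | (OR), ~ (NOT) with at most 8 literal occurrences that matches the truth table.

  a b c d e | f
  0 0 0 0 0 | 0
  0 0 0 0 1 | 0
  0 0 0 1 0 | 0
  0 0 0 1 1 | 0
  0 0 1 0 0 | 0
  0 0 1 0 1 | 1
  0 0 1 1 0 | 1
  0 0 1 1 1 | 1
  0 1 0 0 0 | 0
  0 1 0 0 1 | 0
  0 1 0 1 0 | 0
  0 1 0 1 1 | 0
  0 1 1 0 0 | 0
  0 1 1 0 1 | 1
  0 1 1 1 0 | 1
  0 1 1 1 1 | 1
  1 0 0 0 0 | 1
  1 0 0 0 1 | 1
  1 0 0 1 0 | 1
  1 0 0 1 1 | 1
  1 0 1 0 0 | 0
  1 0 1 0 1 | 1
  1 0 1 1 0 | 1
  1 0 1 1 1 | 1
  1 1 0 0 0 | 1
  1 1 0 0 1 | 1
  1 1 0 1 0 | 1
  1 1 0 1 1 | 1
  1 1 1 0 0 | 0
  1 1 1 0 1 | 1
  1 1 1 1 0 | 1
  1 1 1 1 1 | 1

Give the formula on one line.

  (d | e) = 01110111011101110111011101110111
  (c & (d | e)) = 00000111000001110000011100000111
  ~c = 11110000111100001111000011110000
  (~c & a) = 00000000000000001111000011110000
  ((c & (d | e)) | (~c & a)) = 00000111000001111111011111110111

((c & (d | e)) | (~c & a))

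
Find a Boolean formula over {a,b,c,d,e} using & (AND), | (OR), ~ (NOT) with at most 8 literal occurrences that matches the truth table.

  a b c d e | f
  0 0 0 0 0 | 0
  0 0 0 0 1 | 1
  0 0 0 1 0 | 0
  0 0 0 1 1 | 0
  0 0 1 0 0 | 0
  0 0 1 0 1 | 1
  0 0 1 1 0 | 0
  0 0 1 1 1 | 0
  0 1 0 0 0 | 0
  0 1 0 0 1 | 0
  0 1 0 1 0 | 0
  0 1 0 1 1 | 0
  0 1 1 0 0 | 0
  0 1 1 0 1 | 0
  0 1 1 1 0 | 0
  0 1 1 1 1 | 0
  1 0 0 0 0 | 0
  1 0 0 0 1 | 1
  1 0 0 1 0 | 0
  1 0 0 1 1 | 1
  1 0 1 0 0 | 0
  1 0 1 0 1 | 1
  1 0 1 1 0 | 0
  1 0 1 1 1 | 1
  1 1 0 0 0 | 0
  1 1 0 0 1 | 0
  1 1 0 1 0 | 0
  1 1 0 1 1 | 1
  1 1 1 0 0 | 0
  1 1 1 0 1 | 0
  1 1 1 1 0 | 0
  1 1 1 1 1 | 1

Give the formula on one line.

  ~d = 11001100110011001100110011001100
  ~e = 10101010101010101010101010101010
  ~c = 11110000111100001111000011110000
  (~e & ~c) = 10100000101000001010000010100000
  (~d | (~e & ~c)) = 11101100111011001110110011101100
  (a & e) = 00000000000000000101010101010101
  ((~d | (~e & ~c)) | (a & e)) = 11101100111011001111110111111101
  (e & ((~d | (~e & ~c)) | (a & e))) = 01000100010001000101010101010101
  ~b = 11111111000000001111111100000000
  (d | ~b) = 11111111001100111111111100110011
  ((e & ((~d | (~e & ~c)) | (a & e))) & (d | ~b)) = 01000100000000000101010100010001

((e & ((~d | (~e & ~c)) | (a & e))) & (d | ~b))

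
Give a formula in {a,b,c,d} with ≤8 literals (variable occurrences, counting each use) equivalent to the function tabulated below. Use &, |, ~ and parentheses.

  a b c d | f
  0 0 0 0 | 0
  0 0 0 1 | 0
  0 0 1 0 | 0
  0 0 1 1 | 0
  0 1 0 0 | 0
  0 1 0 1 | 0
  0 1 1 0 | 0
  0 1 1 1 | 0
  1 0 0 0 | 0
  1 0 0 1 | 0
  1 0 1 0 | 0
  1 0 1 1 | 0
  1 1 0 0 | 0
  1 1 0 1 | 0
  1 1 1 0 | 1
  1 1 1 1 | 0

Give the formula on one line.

  ~d = 1010101010101010
  ~c = 1100110011001100
  (b | ~c) = 1100111111001111
  (~d & (b | ~c)) = 1000101010001010
  (c & a) = 0000000000110011
  ((~d & (b | ~c)) & (c & a)) = 0000000000000010

((~d & (b | ~c)) & (c & a))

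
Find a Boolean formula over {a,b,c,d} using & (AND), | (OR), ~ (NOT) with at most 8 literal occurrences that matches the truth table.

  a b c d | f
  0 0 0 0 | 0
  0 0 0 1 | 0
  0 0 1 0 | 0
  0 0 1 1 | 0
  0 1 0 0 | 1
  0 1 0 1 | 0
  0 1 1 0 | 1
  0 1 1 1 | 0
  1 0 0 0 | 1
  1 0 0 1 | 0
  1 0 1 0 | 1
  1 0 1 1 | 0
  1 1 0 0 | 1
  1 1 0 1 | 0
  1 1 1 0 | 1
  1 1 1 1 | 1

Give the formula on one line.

  (b & c) = 0000001100000011
  ~d = 1010101010101010
  (~d | a) = 1010101011111111
  ((b & c) & (~d | a)) = 0000001000000011
  (((b & c) & (~d | a)) | ~d) = 1010101010101011
  (b | a) = 0000111111111111
  ((((b & c) & (~d | a)) | ~d) & (b | a)) = 0000101010101011

((((b & c) & (~d | a)) | ~d) & (b | a))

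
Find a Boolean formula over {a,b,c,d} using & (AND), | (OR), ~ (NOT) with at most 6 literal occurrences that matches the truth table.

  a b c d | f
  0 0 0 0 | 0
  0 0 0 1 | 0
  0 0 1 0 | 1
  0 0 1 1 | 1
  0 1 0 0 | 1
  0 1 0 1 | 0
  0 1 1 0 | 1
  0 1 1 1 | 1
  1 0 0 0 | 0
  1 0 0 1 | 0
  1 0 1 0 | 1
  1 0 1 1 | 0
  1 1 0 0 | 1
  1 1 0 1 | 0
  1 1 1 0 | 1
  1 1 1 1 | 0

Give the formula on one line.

  ~a = 1111111100000000
  ~d = 1010101010101010
  (~a | ~d) = 1111111110101010
  (c & (~a | ~d)) = 0011001100100010
  (~d & b) = 0000101000001010
  ((c & (~a | ~d)) | (~d & b)) = 0011101100101010

((c & (~a | ~d)) | (~d & b))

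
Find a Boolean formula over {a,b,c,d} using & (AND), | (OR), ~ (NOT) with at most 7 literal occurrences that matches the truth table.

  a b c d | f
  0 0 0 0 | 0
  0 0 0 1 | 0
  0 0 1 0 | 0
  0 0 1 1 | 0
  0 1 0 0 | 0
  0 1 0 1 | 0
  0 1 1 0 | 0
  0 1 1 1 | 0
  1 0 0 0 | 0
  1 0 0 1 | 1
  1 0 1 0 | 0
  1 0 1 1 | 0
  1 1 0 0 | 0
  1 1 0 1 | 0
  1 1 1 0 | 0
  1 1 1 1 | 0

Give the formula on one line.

(((a & d) & (d & ~c)) & (a & ~b))

  (a & d) = 0000000001010101
  ~c = 1100110011001100
  (d & ~c) = 0100010001000100
  ((a & d) & (d & ~c)) = 0000000001000100
  ~b = 1111000011110000
  (a & ~b) = 0000000011110000
  (((a & d) & (d & ~c)) & (a & ~b)) = 0000000001000000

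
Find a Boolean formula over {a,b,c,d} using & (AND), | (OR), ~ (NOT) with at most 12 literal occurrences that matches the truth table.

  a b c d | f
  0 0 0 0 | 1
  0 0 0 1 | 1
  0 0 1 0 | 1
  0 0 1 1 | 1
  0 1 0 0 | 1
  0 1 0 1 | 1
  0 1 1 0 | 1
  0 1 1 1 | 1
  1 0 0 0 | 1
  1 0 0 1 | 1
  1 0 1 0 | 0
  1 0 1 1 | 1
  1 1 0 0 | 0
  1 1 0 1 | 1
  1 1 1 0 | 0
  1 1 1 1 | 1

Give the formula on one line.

  (d & b) = 0000010100000101
  ~a = 1111111100000000
  (c & ~a) = 0011001100000000
  ~c = 1100110011001100
  ~b = 1111000011110000
  (~c & ~b) = 1100000011000000
  ((c & ~a) | (~c & ~b)) = 1111001111000000
  ((d & b) | ((c & ~a) | (~c & ~b))) = 1111011111000101
  (~c & ~a) = 1100110000000000
  (d | (~c & ~a)) = 1101110101010101
  (((d & b) | ((c & ~a) | (~c & ~b))) | (d | (~c & ~a))) = 1111111111010101

(((d & b) | ((c & ~a) | (~c & ~b))) | (d | (~c & ~a)))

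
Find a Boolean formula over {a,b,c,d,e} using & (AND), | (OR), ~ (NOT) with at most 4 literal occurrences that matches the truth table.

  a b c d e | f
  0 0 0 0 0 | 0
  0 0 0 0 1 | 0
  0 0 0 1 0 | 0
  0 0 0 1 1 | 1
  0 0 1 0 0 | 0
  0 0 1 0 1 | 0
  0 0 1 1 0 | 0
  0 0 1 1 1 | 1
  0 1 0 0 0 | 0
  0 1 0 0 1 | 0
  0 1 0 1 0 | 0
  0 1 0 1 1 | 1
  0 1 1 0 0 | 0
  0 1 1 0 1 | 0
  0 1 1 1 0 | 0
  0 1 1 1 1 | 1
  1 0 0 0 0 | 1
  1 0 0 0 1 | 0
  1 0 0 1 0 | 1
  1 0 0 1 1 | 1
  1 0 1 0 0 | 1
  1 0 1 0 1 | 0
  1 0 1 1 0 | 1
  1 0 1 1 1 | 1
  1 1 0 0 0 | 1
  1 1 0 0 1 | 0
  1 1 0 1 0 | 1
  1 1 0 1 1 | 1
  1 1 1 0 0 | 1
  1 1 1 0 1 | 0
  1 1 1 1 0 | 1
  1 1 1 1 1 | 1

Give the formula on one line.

  ~e = 10101010101010101010101010101010
  (~e | d) = 10111011101110111011101110111011
  (e | a) = 01010101010101011111111111111111
  ((~e | d) & (e | a)) = 00010001000100011011101110111011

((~e | d) & (e | a))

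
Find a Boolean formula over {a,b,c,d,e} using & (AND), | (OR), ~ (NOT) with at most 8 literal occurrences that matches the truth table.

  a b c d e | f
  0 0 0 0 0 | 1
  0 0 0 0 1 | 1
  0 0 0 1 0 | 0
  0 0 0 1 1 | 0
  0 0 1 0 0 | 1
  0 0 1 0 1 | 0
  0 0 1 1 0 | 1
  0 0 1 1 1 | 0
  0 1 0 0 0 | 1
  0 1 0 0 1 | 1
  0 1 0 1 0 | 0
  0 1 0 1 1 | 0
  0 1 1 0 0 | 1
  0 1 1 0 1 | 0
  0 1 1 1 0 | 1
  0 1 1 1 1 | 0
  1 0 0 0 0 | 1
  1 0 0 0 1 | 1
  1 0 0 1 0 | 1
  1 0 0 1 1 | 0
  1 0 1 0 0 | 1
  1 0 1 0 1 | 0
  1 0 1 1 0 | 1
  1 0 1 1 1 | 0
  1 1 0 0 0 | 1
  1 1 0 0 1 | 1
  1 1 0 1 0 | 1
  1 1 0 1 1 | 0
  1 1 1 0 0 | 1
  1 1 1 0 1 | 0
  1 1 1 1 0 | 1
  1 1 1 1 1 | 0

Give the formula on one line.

  ~c = 11110000111100001111000011110000
  ~d = 11001100110011001100110011001100
  (~c & ~d) = 11000000110000001100000011000000
  (c | a) = 00001111000011111111111111111111
  ~e = 10101010101010101010101010101010
  ((c | a) & ~e) = 00001010000010101010101010101010
  ((~c & ~d) | ((c | a) & ~e)) = 11001010110010101110101011101010

((~c & ~d) | ((c | a) & ~e))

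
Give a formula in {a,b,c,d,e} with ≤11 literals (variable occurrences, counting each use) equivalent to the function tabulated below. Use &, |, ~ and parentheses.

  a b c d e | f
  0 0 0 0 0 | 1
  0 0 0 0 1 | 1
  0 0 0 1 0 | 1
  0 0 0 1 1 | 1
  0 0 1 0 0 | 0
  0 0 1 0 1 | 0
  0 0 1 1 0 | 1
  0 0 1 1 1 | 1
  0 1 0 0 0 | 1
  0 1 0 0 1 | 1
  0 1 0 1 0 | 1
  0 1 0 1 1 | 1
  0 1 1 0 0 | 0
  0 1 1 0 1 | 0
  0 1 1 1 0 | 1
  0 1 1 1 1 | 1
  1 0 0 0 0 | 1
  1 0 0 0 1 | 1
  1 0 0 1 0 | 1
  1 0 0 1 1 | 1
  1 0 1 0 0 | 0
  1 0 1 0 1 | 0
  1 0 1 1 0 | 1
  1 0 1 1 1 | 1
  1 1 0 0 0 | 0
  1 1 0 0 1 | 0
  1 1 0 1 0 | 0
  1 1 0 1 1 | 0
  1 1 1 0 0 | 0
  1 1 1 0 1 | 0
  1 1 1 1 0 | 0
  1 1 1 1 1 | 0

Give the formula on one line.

  ~c = 11110000111100001111000011110000
  ~a = 11111111111111110000000000000000
  ~b = 11111111000000001111111100000000
  ~d = 11001100110011001100110011001100
  (~b & ~d) = 11001100000000001100110000000000
  (~a | (~b & ~d)) = 11111111111111111100110000000000
  (~c & (~a | (~b & ~d))) = 11110000111100001100000000000000
  (~b & a) = 00000000000000001111111100000000
  ((~b & a) | ~a) = 11111111111111111111111100000000
  (d & ((~b & a) | ~a)) = 00110011001100110011001100000000
  ((~c & (~a | (~b & ~d))) | (d & ((~b & a) | ~a))) = 11110011111100111111001100000000

((~c & (~a | (~b & ~d))) | (d & ((~b & a) | ~a)))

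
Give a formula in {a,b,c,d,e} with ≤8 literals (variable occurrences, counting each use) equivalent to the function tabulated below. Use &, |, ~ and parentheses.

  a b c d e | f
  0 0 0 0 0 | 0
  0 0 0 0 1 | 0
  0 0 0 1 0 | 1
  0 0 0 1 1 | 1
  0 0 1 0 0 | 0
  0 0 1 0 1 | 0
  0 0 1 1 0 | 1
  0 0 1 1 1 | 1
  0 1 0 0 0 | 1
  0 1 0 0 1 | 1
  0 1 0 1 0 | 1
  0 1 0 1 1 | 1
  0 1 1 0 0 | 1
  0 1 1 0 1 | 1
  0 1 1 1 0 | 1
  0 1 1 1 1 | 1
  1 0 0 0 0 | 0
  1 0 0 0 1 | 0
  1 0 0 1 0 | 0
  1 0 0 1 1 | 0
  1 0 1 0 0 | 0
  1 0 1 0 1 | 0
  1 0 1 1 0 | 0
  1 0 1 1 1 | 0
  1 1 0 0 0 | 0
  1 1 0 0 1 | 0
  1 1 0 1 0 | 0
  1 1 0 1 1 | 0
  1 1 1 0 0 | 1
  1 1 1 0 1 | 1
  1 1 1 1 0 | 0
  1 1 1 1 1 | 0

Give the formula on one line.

  ~a = 11111111111111110000000000000000
  (~a & d) = 00110011001100110000000000000000
  ((~a & d) | b) = 00110011111111110000000011111111
  ~d = 11001100110011001100110011001100
  (c & ~d) = 00001100000011000000110000001100
  ((c & ~d) | ~a) = 11111111111111110000110000001100
  (((~a & d) | b) & ((c & ~d) | ~a)) = 00110011111111110000000000001100

(((~a & d) | b) & ((c & ~d) | ~a))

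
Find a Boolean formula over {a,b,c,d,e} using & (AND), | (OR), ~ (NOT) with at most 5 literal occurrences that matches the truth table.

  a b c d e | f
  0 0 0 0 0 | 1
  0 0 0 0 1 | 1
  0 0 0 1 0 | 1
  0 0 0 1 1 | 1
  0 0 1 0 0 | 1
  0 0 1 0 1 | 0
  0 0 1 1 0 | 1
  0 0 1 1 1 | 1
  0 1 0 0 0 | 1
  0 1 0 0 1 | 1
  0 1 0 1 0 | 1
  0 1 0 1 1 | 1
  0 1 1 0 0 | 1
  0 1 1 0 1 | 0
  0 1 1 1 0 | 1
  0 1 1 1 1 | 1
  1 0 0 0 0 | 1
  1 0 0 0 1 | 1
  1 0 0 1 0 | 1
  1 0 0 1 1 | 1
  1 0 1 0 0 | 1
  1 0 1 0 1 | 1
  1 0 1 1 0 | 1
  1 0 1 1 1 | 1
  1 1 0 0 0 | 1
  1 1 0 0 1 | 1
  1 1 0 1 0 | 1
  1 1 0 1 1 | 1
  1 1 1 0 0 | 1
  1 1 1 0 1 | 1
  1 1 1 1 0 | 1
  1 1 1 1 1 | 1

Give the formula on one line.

  ~c = 11110000111100001111000011110000
  (d | ~c) = 11110011111100111111001111110011
  ~e = 10101010101010101010101010101010
  (~e | a) = 10101010101010101111111111111111
  ((d | ~c) | (~e | a)) = 11111011111110111111111111111111

((d | ~c) | (~e | a))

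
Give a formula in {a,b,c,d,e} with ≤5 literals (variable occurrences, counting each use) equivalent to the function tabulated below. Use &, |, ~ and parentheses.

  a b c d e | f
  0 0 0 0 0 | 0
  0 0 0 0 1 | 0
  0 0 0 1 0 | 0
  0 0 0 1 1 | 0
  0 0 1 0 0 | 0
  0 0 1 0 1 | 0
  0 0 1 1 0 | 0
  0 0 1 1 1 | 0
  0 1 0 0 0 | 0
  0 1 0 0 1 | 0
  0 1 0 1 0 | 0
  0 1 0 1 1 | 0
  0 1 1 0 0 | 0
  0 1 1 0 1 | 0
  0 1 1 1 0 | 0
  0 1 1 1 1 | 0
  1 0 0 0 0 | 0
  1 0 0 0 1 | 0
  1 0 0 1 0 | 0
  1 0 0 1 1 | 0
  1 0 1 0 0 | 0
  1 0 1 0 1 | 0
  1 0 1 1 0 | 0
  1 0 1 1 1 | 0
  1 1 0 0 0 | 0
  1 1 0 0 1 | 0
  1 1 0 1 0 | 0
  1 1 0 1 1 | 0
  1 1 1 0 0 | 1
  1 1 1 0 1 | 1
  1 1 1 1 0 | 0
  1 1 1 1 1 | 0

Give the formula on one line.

((b & c) & (~d & (c & a)))

  (b & c) = 00000000000011110000000000001111
  ~d = 11001100110011001100110011001100
  (c & a) = 00000000000000000000111100001111
  (~d & (c & a)) = 00000000000000000000110000001100
  ((b & c) & (~d & (c & a))) = 00000000000000000000000000001100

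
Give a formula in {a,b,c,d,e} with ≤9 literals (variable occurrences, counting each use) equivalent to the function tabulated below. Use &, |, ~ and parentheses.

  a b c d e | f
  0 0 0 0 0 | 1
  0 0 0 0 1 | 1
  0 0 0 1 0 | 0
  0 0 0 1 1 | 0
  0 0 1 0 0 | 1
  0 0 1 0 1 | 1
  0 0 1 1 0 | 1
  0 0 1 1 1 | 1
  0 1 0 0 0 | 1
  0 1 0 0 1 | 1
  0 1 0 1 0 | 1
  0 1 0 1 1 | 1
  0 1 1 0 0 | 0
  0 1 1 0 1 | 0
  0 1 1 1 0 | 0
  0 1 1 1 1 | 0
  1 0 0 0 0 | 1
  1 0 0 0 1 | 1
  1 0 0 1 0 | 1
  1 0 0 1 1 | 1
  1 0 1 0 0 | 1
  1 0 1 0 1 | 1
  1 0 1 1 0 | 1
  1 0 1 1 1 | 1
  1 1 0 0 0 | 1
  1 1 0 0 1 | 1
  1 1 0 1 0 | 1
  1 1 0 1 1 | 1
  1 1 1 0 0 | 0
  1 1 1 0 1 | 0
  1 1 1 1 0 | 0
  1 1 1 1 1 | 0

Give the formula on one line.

  (b | a) = 00000000111111111111111111111111
  ((b | a) | c) = 00001111111111111111111111111111
  ~c = 11110000111100001111000011110000
  ~b = 11111111000000001111111100000000
  (~c | ~b) = 11111111111100001111111111110000
  (((b | a) | c) & (~c | ~b)) = 00001111111100001111111111110000
  ~d = 11001100110011001100110011001100
  (~d & ~c) = 11000000110000001100000011000000
  ((((b | a) | c) & (~c | ~b)) | (~d & ~c)) = 11001111111100001111111111110000

((((b | a) | c) & (~c | ~b)) | (~d & ~c))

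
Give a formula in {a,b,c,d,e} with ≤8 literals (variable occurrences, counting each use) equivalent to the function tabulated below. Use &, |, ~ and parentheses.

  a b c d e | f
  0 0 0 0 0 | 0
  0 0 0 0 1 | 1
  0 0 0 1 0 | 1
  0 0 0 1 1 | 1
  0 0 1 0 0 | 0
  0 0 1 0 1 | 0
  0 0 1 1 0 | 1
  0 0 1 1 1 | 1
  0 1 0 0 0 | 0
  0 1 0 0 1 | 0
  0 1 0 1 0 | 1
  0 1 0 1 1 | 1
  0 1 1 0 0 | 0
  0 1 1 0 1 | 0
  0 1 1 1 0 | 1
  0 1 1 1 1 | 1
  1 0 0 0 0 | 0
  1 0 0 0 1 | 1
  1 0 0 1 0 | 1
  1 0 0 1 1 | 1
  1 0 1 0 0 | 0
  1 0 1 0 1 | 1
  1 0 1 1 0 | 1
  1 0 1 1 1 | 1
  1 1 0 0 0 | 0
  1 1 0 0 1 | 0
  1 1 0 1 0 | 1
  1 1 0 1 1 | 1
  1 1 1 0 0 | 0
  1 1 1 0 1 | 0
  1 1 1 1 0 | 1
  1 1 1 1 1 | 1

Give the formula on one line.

((((~c | a) & ~b) & (b | (~d & e))) | d)

  ~c = 11110000111100001111000011110000
  (~c | a) = 11110000111100001111111111111111
  ~b = 11111111000000001111111100000000
  ((~c | a) & ~b) = 11110000000000001111111100000000
  ~d = 11001100110011001100110011001100
  (~d & e) = 01000100010001000100010001000100
  (b | (~d & e)) = 01000100111111110100010011111111
  (((~c | a) & ~b) & (b | (~d & e))) = 01000000000000000100010000000000
  ((((~c | a) & ~b) & (b | (~d & e))) | d) = 01110011001100110111011100110011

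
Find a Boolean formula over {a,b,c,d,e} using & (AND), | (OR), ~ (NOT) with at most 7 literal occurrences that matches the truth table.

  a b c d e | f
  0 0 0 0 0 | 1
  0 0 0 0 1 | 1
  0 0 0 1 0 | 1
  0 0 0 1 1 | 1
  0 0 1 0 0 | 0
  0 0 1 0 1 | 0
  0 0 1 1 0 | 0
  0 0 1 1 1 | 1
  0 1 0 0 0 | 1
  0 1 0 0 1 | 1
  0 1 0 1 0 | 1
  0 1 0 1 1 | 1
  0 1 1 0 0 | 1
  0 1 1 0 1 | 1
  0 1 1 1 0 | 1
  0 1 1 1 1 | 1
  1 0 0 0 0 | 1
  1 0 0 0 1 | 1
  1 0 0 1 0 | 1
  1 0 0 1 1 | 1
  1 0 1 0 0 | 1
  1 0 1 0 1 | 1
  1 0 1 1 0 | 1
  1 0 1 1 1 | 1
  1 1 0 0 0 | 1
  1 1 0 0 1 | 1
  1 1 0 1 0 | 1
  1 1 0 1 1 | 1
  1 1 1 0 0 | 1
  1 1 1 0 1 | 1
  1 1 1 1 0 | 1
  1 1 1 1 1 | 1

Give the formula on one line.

(b | (a | ((d & e) | ~c)))

  (d & e) = 00010001000100010001000100010001
  ~c = 11110000111100001111000011110000
  ((d & e) | ~c) = 11110001111100011111000111110001
  (a | ((d & e) | ~c)) = 11110001111100011111111111111111
  (b | (a | ((d & e) | ~c))) = 11110001111111111111111111111111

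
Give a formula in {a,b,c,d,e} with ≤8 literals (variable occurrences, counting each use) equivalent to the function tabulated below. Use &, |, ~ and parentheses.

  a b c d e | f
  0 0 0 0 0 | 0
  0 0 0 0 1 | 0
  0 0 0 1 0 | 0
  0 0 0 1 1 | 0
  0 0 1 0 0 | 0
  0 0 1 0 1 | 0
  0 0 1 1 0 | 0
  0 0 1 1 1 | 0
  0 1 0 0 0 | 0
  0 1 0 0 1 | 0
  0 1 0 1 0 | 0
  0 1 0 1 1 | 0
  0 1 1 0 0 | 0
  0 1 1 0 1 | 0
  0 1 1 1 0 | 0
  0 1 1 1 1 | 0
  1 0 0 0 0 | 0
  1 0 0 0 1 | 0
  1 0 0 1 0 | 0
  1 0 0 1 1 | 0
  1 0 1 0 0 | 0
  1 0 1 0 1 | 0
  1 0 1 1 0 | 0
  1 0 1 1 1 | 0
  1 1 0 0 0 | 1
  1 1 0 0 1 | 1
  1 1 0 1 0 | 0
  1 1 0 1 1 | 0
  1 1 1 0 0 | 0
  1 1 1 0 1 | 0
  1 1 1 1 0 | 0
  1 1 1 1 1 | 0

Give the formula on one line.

  ~d = 11001100110011001100110011001100
  ~c = 11110000111100001111000011110000
  (d | ~c) = 11110011111100111111001111110011
  (a & (d | ~c)) = 00000000000000001111001111110011
  (~d & (a & (d | ~c))) = 00000000000000001100000011000000
  (b & (~d & (a & (d | ~c)))) = 00000000000000000000000011000000

(b & (~d & (a & (d | ~c))))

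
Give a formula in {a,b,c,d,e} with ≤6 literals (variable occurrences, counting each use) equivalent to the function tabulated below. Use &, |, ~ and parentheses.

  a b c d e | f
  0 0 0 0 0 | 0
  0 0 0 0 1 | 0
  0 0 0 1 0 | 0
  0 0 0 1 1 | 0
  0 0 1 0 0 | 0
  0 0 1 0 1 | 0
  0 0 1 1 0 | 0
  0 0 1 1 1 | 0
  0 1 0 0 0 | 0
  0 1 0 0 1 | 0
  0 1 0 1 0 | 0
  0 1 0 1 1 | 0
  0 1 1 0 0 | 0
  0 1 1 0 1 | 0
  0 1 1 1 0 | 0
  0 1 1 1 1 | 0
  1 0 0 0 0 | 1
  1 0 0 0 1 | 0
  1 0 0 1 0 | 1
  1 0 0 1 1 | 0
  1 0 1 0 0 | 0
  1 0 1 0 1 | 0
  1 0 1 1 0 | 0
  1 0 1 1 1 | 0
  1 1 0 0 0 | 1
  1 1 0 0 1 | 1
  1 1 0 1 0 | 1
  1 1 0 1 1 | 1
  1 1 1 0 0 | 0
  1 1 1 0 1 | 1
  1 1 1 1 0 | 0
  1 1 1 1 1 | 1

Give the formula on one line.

(((a & b) | (~e & a)) & (e | ~c))

  (a & b) = 00000000000000000000000011111111
  ~e = 10101010101010101010101010101010
  (~e & a) = 00000000000000001010101010101010
  ((a & b) | (~e & a)) = 00000000000000001010101011111111
  ~c = 11110000111100001111000011110000
  (e | ~c) = 11110101111101011111010111110101
  (((a & b) | (~e & a)) & (e | ~c)) = 00000000000000001010000011110101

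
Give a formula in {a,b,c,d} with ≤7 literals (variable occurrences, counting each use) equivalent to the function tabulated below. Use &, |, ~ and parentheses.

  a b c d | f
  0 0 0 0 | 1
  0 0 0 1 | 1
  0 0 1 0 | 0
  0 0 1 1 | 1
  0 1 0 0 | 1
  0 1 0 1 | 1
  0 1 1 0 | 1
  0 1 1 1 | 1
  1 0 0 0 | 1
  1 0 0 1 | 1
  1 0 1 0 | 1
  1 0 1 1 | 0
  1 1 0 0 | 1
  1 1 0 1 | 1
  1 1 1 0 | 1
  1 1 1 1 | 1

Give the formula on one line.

  ~c = 1100110011001100
  ~d = 1010101010101010
  (a & ~d) = 0000000010101010
  (~c | (a & ~d)) = 1100110011101110
  ~a = 1111111100000000
  (~a & d) = 0101010100000000
  (b | (~a & d)) = 0101111100001111
  ((~c | (a & ~d)) | (b | (~a & d))) = 1101111111101111

((~c | (a & ~d)) | (b | (~a & d)))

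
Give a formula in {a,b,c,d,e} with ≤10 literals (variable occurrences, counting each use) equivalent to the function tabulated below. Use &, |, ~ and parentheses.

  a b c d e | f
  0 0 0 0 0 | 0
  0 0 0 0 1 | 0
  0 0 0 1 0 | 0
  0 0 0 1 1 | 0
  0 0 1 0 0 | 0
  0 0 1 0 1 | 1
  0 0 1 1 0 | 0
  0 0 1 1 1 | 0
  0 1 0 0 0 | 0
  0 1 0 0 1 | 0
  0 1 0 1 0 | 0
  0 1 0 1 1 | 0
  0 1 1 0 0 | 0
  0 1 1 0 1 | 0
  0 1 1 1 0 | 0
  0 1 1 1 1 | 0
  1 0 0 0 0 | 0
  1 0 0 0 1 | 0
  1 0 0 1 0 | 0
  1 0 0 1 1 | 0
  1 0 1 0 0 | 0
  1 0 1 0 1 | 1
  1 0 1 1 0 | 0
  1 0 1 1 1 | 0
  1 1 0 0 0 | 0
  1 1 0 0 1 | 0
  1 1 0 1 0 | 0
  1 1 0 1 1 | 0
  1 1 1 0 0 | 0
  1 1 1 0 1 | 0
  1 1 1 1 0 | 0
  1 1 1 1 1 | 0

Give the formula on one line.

  ~e = 10101010101010101010101010101010
  (c | ~e) = 10101111101011111010111110101111
  (a & (c | ~e)) = 00000000000000001010111110101111
  ((a & (c | ~e)) | c) = 00001111000011111010111110101111
  ~d = 11001100110011001100110011001100
  (~d & e) = 01000100010001000100010001000100
  (((a & (c | ~e)) | c) & (~d & e)) = 00000100000001000000010000000100
  (c | e) = 01011111010111110101111101011111
  ~b = 11111111000000001111111100000000
  ((c | e) & ~b) = 01011111000000000101111100000000
  ((((a & (c | ~e)) | c) & (~d & e)) & ((c | e) & ~b)) = 00000100000000000000010000000000

((((a & (c | ~e)) | c) & (~d & e)) & ((c | e) & ~b))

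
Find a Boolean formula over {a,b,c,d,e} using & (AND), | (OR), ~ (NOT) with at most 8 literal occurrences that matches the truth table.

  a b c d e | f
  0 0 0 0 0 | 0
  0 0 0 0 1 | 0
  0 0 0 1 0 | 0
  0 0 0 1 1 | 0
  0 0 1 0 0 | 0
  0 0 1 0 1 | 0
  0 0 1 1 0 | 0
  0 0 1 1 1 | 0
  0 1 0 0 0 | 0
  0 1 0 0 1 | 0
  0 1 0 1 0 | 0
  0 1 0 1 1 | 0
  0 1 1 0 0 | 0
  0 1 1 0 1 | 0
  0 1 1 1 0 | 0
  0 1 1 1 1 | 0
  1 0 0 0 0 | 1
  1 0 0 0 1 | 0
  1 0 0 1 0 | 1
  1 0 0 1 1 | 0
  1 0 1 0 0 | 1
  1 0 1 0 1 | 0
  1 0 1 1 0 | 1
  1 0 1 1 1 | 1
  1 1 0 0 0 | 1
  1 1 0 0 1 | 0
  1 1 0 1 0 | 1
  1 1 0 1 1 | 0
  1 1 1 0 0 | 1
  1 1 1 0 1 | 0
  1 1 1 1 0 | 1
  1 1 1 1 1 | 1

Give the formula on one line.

((a & (c | ~e)) & ((c & ((d | ~e) & a)) | ~e))

  ~e = 10101010101010101010101010101010
  (c | ~e) = 10101111101011111010111110101111
  (a & (c | ~e)) = 00000000000000001010111110101111
  (d | ~e) = 10111011101110111011101110111011
  ((d | ~e) & a) = 00000000000000001011101110111011
  (c & ((d | ~e) & a)) = 00000000000000000000101100001011
  ((c & ((d | ~e) & a)) | ~e) = 10101010101010101010101110101011
  ((a & (c | ~e)) & ((c & ((d | ~e) & a)) | ~e)) = 00000000000000001010101110101011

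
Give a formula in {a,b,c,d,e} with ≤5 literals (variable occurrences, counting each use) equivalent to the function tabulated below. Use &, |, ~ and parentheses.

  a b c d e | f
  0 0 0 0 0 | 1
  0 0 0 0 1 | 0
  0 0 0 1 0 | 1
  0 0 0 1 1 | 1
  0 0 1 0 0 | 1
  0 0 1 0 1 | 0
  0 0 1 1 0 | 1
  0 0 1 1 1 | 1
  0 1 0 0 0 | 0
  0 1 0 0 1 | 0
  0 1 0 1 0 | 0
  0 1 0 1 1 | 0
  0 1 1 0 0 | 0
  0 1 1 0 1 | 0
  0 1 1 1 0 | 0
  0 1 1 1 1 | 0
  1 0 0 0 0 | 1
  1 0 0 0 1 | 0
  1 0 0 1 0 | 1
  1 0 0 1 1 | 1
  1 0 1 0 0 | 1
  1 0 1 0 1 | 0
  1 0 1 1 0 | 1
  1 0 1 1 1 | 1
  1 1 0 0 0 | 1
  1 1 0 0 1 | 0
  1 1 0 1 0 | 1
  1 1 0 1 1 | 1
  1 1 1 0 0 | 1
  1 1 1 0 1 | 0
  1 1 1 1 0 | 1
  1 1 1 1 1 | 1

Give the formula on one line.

((a | ~b) & (d | ~e))

  ~b = 11111111000000001111111100000000
  (a | ~b) = 11111111000000001111111111111111
  ~e = 10101010101010101010101010101010
  (d | ~e) = 10111011101110111011101110111011
  ((a | ~b) & (d | ~e)) = 10111011000000001011101110111011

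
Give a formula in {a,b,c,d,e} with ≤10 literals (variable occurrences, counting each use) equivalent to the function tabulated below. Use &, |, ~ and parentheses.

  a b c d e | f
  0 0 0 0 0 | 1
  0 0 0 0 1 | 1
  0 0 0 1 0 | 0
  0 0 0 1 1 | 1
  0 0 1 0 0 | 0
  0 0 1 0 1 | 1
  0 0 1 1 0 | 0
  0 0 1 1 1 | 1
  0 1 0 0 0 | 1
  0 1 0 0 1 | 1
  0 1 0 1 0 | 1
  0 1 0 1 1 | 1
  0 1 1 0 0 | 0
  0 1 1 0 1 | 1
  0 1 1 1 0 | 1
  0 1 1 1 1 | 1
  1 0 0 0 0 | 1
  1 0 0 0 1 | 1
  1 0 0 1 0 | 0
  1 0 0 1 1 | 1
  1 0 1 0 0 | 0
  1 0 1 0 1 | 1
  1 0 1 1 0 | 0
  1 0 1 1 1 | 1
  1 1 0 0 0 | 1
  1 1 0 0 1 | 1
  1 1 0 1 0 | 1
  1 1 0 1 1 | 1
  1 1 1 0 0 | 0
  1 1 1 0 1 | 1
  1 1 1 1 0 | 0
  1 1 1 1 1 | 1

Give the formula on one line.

  ~d = 11001100110011001100110011001100
  ~c = 11110000111100001111000011110000
  (~c | d) = 11110011111100111111001111110011
  (~d & (~c | d)) = 11000000110000001100000011000000
  (e | b) = 01010101111111110101010111111111
  ~a = 11111111111111110000000000000000
  (~a & d) = 00110011001100110000000000000000
  (e | (~a & d)) = 01110111011101110101010101010101
  (~c | (e | (~a & d))) = 11110111111101111111010111110101
  ((e | b) & (~c | (e | (~a & d)))) = 01010101111101110101010111110101
  ((~d & (~c | d)) | ((e | b) & (~c | (e | (~a & d))))) = 11010101111101111101010111110101

((~d & (~c | d)) | ((e | b) & (~c | (e | (~a & d)))))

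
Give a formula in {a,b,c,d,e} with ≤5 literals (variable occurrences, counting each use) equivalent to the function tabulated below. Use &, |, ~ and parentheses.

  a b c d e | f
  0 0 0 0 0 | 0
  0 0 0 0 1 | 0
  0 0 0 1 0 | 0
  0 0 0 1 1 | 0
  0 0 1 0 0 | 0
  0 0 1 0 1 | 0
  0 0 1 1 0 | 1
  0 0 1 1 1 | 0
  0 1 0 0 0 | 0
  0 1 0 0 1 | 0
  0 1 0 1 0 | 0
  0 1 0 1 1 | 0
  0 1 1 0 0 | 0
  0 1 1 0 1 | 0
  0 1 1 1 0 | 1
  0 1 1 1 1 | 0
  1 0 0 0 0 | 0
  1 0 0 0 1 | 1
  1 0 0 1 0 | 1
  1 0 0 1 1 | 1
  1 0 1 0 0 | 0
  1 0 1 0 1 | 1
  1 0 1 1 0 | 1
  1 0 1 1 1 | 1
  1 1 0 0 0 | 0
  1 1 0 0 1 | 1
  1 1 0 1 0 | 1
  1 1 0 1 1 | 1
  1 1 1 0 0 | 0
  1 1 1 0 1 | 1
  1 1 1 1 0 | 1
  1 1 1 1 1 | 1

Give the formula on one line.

  ~e = 10101010101010101010101010101010
  (~e & c) = 00001010000010100000101000001010
  (a | (~e & c)) = 00001010000010101111111111111111
  (e | d) = 01110111011101110111011101110111
  ((a | (~e & c)) & (e | d)) = 00000010000000100111011101110111

((a | (~e & c)) & (e | d))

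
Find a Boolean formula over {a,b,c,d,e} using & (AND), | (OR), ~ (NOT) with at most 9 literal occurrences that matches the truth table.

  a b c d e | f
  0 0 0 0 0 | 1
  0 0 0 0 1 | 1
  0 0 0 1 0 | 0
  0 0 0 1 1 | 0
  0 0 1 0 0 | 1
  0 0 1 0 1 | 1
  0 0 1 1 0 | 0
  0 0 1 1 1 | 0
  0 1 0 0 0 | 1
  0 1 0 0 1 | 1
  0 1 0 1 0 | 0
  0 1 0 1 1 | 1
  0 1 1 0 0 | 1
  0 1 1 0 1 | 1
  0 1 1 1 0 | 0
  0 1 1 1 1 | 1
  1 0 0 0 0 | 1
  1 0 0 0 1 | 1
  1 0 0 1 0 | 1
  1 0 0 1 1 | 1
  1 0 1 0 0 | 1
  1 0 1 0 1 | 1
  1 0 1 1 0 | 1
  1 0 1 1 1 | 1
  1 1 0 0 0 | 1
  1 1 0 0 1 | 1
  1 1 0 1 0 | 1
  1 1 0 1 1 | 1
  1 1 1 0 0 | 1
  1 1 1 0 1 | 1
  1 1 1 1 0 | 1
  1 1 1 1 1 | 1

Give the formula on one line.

  ~d = 11001100110011001100110011001100
  (a | ~d) = 11001100110011001111111111111111
  ~a = 11111111111111110000000000000000
  (~a & b) = 00000000111111110000000000000000
  (~d | (~a & b)) = 11001100111111111100110011001100
  (e & (~d | (~a & b))) = 01000100010101010100010001000100
  ((a | ~d) | (e & (~d | (~a & b)))) = 11001100110111011111111111111111

((a | ~d) | (e & (~d | (~a & b))))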